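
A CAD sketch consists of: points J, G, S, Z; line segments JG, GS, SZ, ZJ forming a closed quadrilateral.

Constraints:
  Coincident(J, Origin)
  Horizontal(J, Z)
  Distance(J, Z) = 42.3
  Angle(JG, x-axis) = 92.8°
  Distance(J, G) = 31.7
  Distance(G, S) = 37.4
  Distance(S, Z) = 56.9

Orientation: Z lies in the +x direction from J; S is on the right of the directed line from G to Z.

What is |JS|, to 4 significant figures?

14.90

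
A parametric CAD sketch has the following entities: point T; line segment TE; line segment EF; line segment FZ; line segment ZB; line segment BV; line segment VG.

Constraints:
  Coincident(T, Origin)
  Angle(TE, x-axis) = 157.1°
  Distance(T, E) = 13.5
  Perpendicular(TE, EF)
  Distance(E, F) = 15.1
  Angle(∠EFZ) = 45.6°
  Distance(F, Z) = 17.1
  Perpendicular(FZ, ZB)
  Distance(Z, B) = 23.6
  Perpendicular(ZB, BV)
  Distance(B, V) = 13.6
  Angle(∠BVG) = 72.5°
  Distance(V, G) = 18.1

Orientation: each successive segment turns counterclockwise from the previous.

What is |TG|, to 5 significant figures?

12.325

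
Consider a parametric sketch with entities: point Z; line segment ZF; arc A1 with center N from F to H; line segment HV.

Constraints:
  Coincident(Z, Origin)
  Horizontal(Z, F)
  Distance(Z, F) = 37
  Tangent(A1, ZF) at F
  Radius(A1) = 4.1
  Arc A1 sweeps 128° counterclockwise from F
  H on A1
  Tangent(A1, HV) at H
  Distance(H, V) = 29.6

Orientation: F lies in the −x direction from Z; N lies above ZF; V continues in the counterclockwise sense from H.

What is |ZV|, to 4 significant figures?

60.00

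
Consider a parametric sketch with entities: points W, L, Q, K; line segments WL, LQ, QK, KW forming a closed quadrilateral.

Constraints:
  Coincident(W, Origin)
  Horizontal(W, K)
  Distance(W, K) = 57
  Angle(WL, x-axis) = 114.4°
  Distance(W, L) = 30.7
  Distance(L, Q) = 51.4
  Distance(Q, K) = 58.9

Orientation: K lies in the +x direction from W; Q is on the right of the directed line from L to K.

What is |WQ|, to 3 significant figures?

21.4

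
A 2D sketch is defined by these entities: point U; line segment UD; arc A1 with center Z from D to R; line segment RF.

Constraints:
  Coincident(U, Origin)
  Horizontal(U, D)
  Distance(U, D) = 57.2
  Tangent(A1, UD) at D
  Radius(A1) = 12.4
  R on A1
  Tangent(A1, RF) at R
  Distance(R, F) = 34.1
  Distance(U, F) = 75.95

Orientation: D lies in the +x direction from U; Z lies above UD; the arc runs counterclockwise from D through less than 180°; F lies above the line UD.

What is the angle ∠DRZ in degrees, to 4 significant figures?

35.88°

Checks: |ZD| = 12.40 ✓; |ZR| = 12.40 ✓; ∠(ZR, RF) = 90.00° ✓; |RF| = 34.10 ✓; |UF| = 75.95 ✓.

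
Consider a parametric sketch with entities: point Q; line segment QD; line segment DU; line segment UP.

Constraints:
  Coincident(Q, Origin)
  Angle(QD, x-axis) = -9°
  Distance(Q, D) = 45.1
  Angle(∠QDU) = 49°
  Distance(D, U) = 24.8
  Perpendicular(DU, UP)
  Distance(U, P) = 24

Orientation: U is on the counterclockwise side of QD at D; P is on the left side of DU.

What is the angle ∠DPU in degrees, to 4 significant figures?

45.94°

∠QDU = 49.0°, so DU runs at -9.0° + (180° − 49.0°) = 122.0° from the x-axis; with |DU| = 24.8, U = D + 24.8·(cos 122.0°, sin 122.0°) = (31.40, 13.98). DU ⟂ UP; with |UP| = 24.0 on the left of DU, P = U + 24.0·(-0.8480, -0.5299) = (11.05, 1.258). Then cos ∠DPU = PD·PU / (|PD||PU|), giving 45.94°.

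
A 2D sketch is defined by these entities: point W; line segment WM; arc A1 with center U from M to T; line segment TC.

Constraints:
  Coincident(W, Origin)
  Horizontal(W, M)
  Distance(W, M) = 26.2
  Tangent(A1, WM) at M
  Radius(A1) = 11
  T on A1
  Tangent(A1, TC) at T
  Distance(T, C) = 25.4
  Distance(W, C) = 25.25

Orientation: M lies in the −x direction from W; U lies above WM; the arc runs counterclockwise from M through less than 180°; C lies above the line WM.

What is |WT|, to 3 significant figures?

17.9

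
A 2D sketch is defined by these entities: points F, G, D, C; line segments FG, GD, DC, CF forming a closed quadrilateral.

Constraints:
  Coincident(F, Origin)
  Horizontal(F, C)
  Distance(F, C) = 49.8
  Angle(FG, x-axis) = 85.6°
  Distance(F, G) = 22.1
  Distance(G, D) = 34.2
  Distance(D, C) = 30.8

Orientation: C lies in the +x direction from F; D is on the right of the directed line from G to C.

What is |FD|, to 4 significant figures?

21.00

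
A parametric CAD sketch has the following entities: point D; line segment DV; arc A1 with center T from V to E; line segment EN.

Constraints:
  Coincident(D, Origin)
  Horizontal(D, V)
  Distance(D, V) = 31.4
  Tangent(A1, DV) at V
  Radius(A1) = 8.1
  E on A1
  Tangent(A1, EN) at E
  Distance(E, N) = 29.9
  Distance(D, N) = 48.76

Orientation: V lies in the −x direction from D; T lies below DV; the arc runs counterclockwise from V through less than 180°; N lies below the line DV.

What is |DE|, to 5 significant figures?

40.507

D is at the origin; DV is horizontal with |DV| = 31.4 and V on the −x side, so V = (-31.400, 0.0000). A1 meets DV tangentially, so TV is at right angles to DV, so T = V + (0, -8.1) = (-31.400, -8.1000). Since TE ⟂ EN (tangency), |TN| = √(8.1² + 29.9²) = 30.978 regardless of where E sits on A1. So N lies on both circle(D, 48.76) and circle(T, 30.978); the below-DV intersection is N = (-29.262, -39.004). E is the foot of the tangent from N: E = (-39.053, -10.753).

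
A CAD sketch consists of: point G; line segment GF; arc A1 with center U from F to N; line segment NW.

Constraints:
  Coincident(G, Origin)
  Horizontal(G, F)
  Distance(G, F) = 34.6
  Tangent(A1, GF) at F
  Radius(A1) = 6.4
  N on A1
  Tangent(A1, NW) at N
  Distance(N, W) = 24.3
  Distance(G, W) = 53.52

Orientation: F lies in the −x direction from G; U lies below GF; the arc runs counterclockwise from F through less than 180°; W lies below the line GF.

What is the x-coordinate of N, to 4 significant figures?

-40.92

G is at the origin; GF is horizontal with |GF| = 34.6 and F on the −x side, so F = (-34.60, 0.000). Tangency of A1 to GF means the radius UF is perpendicular to GF, so U = F + (0, -6.4) = (-34.60, -6.400). Since UN ⟂ NW (tangency), |UW| = √(6.4² + 24.3²) = 25.13 regardless of where N sits on A1. So W lies on both circle(G, 53.52) and circle(U, 25.13); the below-GF intersection is W = (-44.72, -29.40). N is the foot of the tangent from W: N = (-40.92, -5.399).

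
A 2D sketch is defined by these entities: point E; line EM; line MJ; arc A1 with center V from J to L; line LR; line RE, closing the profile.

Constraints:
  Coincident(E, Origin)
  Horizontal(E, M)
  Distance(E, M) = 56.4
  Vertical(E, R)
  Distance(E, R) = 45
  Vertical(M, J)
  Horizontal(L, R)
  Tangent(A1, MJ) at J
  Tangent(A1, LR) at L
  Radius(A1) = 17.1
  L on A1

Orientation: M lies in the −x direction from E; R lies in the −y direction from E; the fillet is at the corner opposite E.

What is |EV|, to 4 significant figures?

48.20

ER is vertical with |ER| = 45.0 and R on the −y side, so R = (0.000, -45.00). The virtual corner opposite E is at (-56.40, -45.00). Since A1 is tangent to MJ there, VJ ⟂ MJ and the tangent condition forces VL to be normal to LR, with radius 17.1, so the center V sits 17.1 in from both sides at V = (-39.30, -27.90). Then |EV| = |V − E| = 48.20.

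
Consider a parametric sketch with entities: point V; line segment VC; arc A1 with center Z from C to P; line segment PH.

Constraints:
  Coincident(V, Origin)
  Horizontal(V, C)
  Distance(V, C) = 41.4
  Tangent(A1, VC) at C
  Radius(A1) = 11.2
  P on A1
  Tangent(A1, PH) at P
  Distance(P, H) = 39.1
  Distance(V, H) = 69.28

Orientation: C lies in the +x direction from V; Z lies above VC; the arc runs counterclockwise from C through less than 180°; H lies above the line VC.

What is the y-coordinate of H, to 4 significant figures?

51.58

Checks: V.y = 0.00, C.y = 0.00 ✓; |ZP| = 11.20 ✓; ∠(ZP, PH) = 90.00° ✓; |PH| = 39.10 ✓; |VH| = 69.28 ✓.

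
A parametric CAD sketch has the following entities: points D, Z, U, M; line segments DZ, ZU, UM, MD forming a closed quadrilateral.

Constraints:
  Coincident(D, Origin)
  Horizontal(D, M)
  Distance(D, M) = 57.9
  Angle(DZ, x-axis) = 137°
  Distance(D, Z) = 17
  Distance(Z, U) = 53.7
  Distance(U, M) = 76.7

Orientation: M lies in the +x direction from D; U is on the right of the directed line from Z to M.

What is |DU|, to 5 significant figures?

42.261

D is at the origin; D and M share the same y with |DM| = 57.9 and M in +x, so M = (57.9, 0). DZ runs at 137.0° with |DZ| = 17.0, so Z = (-12.433, 11.594). U is determined by |ZU| = 53.7 and |UM| = 76.7 together: it lies at the intersection of circle(Z, 53.7) and circle(M, 76.7). With |ZM| = 71.282, the foot of the radical line on ZM is 14.604 from Z and the perpendicular offset is √(53.7² − 14.604²) = 51.676. Taking the right-of-ZM solution: U = (-6.4289, -41.769).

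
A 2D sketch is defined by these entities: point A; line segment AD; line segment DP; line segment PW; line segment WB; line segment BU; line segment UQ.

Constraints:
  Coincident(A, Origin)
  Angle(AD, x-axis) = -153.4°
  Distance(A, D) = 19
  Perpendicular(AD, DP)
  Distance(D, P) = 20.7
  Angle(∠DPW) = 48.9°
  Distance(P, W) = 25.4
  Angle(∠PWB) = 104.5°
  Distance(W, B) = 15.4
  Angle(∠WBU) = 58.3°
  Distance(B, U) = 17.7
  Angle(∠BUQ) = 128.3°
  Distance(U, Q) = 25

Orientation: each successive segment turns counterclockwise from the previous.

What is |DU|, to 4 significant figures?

6.056

∠PWB = 104.5° gives WB at 143.2° from the x-axis; with |WB| = 15.4, B = (-10.41, 5.709). ∠WBU = 58.3° gives BU at -95.10° from the x-axis; with |BU| = 17.7, U = (-11.99, -11.92). Then |DU| = |U − D| = 6.056.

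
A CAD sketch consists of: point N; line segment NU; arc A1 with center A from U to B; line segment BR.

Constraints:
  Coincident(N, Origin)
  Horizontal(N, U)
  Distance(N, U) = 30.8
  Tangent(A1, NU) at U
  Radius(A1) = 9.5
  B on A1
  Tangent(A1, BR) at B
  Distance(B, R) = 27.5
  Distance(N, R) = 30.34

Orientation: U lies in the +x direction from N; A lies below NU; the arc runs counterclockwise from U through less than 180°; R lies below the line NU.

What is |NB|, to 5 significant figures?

23.020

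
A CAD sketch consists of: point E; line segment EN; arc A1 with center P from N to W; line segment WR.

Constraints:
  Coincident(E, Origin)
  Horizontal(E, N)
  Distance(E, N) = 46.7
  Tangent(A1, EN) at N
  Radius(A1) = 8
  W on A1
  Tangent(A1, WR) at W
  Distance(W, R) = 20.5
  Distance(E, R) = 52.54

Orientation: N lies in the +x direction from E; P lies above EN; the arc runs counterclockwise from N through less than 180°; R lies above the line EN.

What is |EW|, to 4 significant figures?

54.95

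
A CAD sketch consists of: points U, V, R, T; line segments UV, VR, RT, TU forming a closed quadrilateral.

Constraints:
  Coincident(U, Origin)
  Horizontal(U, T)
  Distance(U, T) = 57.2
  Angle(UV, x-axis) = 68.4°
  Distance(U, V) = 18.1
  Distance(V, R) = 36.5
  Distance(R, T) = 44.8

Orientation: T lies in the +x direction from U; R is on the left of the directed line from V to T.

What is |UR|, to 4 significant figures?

52.89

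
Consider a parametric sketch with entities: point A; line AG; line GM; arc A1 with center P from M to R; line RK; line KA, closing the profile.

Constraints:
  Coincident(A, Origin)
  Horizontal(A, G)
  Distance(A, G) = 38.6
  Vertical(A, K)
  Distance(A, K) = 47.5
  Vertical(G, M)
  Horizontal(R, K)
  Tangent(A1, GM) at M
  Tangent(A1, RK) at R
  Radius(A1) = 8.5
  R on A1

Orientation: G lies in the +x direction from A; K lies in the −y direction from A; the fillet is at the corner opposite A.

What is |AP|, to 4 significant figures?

49.26

A is at the origin; A and G share the same y with |AG| = 38.6 and G on the +x side, so G = (38.60, 0.000). A and K share the same x with |AK| = 47.5 and K on the −y side, so K = (0.000, -47.50). The virtual corner opposite A is at (38.60, -47.50). The tangent condition forces PM to be normal to GM and tangency of A1 to RK means the radius PR is perpendicular to RK, with radius 8.5, so the center P sits 8.5 in from both sides at P = (30.10, -39.00). Then |AP| = |P − A| = 49.26.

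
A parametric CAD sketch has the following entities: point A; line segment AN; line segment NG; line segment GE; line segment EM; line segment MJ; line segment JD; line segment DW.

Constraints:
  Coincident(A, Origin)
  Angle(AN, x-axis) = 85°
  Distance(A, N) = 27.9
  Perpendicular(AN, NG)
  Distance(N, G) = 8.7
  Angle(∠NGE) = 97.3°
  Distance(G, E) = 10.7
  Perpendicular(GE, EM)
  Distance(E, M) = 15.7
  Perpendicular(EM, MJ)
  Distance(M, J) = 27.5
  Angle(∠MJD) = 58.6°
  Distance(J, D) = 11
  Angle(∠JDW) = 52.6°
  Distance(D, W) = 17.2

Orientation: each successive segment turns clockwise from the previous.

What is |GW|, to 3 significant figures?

22.9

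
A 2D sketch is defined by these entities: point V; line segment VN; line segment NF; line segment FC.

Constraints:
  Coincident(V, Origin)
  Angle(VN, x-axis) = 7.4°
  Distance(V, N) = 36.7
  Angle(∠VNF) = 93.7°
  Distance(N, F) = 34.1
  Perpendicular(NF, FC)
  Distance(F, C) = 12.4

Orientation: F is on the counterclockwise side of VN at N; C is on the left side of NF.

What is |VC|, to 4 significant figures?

43.78

V is at the origin; VN runs at 7.4° with length 36.7, so N = 36.7·(cos 7.4°, sin 7.4°) = (36.39, 4.727). ∠VNF = 93.7°, so NF runs at 7.4° + (180° − 93.7°) = 93.70° from the x-axis; with |NF| = 34.1, F = N + 34.1·(cos 93.70°, sin 93.70°) = (34.19, 38.76). NF is perpendicular to FC; with |FC| = 12.4 on the left of NF, C = F + 12.4·(-0.9979, -0.06453) = (21.82, 37.96). Then |VC| = |C − V| = 43.78.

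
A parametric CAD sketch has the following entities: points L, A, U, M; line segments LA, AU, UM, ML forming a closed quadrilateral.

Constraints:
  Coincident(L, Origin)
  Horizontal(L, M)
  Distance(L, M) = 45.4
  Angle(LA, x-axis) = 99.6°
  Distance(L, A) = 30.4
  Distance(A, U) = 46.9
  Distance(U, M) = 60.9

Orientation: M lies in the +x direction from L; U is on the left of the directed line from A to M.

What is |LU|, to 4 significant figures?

67.16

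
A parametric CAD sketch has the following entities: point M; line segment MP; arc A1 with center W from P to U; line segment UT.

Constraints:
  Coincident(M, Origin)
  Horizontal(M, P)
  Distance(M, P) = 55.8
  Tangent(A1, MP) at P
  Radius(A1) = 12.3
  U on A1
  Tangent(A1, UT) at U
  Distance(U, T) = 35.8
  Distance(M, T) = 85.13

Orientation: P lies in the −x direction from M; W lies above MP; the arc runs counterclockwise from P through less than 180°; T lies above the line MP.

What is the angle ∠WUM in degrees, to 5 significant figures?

113.55°

Checks: ∠(WP, PM) = 90.00° ✓; |WU| = 12.30 ✓; ∠(WU, UT) = 90.00° ✓; |UT| = 35.80 ✓; |MT| = 85.13 ✓.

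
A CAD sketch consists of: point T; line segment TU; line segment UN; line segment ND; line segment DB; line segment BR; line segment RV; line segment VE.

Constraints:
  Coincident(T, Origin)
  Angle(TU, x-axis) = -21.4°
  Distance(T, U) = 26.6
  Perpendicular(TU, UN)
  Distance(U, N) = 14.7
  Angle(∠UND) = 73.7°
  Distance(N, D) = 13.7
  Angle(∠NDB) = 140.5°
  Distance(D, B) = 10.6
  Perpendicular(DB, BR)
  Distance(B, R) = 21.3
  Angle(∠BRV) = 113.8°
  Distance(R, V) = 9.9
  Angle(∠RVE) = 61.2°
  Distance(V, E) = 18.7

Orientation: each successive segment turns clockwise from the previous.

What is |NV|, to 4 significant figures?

20.53

DB is perpendicular to BR, so BR runs at 12.80°; with |BR| = 21.3, R = (26.98, 0.04124). ∠BRV = 113.8° gives RV at -53.40° from the x-axis; with |RV| = 9.9, V = (32.89, -7.907). Then |NV| = |V − N| = 20.53.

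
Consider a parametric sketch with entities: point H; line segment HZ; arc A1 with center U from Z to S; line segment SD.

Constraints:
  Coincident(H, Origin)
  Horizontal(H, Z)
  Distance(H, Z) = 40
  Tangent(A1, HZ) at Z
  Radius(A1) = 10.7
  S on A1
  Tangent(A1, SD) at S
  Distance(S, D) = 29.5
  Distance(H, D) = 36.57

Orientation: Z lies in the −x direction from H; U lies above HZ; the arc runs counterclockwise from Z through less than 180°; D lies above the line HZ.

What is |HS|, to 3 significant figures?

31.0

H is at the origin; HZ is horizontal with |HZ| = 40.0 and Z on the −x side, so Z = (-40.0, 0.00). Tangency of A1 to HZ means the radius UZ is perpendicular to HZ, so U = Z + (0, 10.7) = (-40.0, 10.7). Since US ⟂ SD (tangency), |UD| = √(10.7² + 29.5²) = 31.4 regardless of where S sits on A1. So D lies on both circle(H, 36.57) and circle(U, 31.4); the above-HZ intersection is D = (-17.2, 32.3). S is the foot of the tangent from D: S = (-30.4, 5.90).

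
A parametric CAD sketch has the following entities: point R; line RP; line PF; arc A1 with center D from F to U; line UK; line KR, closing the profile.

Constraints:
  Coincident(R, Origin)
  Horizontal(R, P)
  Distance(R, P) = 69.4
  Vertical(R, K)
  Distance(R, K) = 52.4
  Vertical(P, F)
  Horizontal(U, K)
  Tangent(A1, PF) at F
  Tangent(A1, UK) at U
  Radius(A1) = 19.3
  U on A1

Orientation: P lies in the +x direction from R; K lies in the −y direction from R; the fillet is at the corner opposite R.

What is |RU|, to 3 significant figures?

72.5

The virtual corner opposite R is at (69.4, -52.4). The tangent condition forces DF to be normal to PF and tangency of A1 to UK means the radius DU is perpendicular to UK, with radius 19.3, so the center D sits 19.3 in from both sides at D = (50.1, -33.1). That places the tangent points at F = (69.4, -33.1) on PF and U = (50.1, -52.4) on UK. Then |RU| = |U − R| = 72.5.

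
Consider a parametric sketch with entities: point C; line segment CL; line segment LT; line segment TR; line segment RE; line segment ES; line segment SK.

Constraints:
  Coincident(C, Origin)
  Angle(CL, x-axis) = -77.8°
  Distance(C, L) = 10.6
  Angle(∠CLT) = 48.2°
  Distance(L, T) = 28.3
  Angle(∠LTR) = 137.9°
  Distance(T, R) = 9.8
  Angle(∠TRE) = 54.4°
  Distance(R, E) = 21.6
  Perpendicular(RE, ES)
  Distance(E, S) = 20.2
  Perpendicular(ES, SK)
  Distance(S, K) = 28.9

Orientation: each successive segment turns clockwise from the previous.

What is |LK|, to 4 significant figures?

41.13

C is at the origin; CL runs at -77.8° with length 10.6, so L = (2.240, -10.36). ∠CLT = 48.2° gives LT at 150.4° from the x-axis; with |LT| = 28.3, T = (-22.37, 3.618). ∠LTR = 137.9° gives TR at 108.3° from the x-axis; with |TR| = 9.8, R = (-25.44, 12.92). ∠TRE = 54.4° gives RE at -17.30° from the x-axis; with |RE| = 21.6, E = (-4.821, 6.499). RE ⟂ ES, so ES runs at -107.3°; with |ES| = 20.2, S = (-10.83, -12.79). ES is perpendicular to SK, so SK runs at 162.7°; with |SK| = 28.9, K = (-38.42, -4.193). Then |LK| = |K − L| = 41.13.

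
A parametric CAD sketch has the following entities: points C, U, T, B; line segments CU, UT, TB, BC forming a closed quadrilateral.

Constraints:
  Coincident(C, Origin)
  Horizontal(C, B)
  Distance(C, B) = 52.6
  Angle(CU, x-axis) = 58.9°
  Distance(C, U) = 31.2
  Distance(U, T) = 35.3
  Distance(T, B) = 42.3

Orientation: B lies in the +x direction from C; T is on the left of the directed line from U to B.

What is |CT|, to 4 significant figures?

63.74

C is at the origin; CB is horizontal with |CB| = 52.6 and B in +x, so B = (52.6, 0). CU runs at 58.9° with |CU| = 31.2, so U = (16.12, 26.72). T is determined by |UT| = 35.3 and |TB| = 42.3 together: it lies at the intersection of circle(U, 35.3) and circle(B, 42.3). With |UB| = 45.22, the foot of the radical line on UB is 16.60 from U and the perpendicular offset is √(35.3² − 16.60²) = 31.15. Taking the left-of-UB solution: T = (47.92, 42.04).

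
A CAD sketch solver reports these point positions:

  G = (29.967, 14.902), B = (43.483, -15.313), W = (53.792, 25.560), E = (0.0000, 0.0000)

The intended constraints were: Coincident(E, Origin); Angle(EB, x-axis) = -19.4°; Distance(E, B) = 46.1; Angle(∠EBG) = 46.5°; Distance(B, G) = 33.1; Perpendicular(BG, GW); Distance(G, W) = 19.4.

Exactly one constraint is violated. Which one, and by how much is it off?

Distance(G, W) = 19.4 — off by 6.70.

E = (0.00, 0.00) ✓; EB at -19.40° ✓; |EB| = 46.10 ✓; ∠EBG = 46.50° ✓; |BG| = 33.10 ✓; ∠(BG, GW) = 90.00° ✓; |GW| = 26.10 ✗.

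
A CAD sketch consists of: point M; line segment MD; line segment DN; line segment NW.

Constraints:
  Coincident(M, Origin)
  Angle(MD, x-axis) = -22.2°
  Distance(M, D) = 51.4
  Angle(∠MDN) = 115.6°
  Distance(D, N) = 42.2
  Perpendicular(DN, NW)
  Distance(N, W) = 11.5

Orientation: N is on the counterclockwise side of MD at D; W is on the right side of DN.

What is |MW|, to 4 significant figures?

86.58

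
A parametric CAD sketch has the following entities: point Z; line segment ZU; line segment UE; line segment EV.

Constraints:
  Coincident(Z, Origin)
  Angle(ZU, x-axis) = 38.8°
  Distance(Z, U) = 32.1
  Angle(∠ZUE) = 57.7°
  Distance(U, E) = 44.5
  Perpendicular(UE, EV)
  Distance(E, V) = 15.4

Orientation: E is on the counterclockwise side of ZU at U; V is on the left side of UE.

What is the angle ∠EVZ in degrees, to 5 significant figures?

113.22°

Z is at the origin; ZU runs at 38.8° with length 32.1, so U = 32.1·(cos 38.8°, sin 38.8°) = (25.017, 20.114). ∠ZUE = 57.7°, so UE runs at 38.8° + (180° − 57.7°) = 161.10° from the x-axis; with |UE| = 44.5, E = U + 44.5·(cos 161.10°, sin 161.10°) = (-17.084, 34.528). UE ⟂ EV; with |EV| = 15.4 on the left of UE, V = E + 15.4·(-0.32392, -0.94609) = (-22.072, 19.959). Then cos ∠EVZ = VE·VZ / (|VE||VZ|), giving 113.22°.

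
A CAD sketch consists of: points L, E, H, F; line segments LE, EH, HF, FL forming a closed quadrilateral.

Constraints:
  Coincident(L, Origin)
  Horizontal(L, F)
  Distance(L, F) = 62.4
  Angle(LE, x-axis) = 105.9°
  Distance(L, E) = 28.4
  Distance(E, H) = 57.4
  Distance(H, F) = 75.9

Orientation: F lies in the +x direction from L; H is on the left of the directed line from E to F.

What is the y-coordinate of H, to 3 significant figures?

69.3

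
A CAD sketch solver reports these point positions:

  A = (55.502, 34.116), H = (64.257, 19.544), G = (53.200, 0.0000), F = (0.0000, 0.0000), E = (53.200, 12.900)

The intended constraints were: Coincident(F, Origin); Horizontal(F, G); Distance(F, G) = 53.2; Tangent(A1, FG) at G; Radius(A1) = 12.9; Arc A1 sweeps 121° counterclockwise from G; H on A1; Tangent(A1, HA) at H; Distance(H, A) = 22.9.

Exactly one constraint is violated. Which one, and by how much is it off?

Distance(H, A) = 22.9 — off by 5.90.

F = (0.00, 0.00) ✓; F.y = 0.00, G.y = 0.00 ✓; |FG| = 53.20 ✓; ∠(EG, GF) = 90.00° ✓; |EG| = 12.90 ✓; bearing(E→H) − bearing(E→G) = 121.0° ✓; |EH| = 12.90 ✓; ∠(EH, HA) = 90.00° ✓; |HA| = 17.00 ✗.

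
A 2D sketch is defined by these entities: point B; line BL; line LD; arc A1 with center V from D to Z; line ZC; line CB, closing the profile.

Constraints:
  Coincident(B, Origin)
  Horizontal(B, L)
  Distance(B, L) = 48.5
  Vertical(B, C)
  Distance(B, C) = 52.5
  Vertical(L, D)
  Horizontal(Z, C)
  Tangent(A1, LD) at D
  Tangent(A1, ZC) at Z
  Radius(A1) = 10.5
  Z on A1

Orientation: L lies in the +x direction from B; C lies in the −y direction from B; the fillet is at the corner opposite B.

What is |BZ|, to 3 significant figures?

64.8

B is at the origin; BL is horizontal with |BL| = 48.5 and L on the +x side, so L = (48.5, 0.00). B and C share the same x with |BC| = 52.5 and C on the −y side, so C = (0.00, -52.5). The virtual corner opposite B is at (48.5, -52.5). The tangent condition forces VD to be normal to LD and A1 meets ZC tangentially, so VZ is at right angles to ZC, with radius 10.5, so the center V sits 10.5 in from both sides at V = (38.0, -42.0). That places the tangent points at D = (48.5, -42.0) on LD and Z = (38.0, -52.5) on ZC. Then |BZ| = |Z − B| = 64.8.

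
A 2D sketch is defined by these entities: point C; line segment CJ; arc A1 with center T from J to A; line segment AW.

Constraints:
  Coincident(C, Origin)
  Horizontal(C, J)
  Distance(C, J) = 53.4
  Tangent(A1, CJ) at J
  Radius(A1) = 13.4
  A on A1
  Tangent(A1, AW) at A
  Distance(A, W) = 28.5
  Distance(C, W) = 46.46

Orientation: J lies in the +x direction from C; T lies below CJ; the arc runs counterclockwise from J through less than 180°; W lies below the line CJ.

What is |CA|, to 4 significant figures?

41.80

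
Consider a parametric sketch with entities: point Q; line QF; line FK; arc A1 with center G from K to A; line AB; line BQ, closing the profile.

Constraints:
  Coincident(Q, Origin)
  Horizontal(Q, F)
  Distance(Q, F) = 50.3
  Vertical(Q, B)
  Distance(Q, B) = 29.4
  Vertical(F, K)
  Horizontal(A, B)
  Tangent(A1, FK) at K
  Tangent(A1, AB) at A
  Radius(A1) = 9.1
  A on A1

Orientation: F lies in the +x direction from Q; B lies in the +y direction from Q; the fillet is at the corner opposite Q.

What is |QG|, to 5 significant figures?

45.930

Q is at the origin; QF is horizontal with |QF| = 50.3 and F on the +x side, so F = (50.300, 0.0000). QB is vertical with |QB| = 29.4 and B on the +y side, so B = (0.0000, 29.400). The virtual corner opposite Q is at (50.300, 29.400). A1 meets FK tangentially, so GK is at right angles to FK and since A1 is tangent to AB there, GA ⟂ AB, with radius 9.1, so the center G sits 9.1 in from both sides at G = (41.200, 20.300). Then |QG| = |G − Q| = 45.930.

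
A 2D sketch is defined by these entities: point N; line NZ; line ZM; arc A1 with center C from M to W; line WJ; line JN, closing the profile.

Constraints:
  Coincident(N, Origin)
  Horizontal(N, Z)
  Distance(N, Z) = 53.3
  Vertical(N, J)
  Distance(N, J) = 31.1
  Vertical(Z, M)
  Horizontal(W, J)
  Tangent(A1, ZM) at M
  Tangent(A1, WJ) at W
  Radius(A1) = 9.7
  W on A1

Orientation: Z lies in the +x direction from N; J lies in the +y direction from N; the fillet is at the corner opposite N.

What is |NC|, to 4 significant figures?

48.57

NJ is vertical with |NJ| = 31.1 and J on the +y side, so J = (0.000, 31.10). The virtual corner opposite N is at (53.30, 31.10). A1 meets ZM tangentially, so CM is at right angles to ZM and the tangent condition forces CW to be normal to WJ, with radius 9.7, so the center C sits 9.7 in from both sides at C = (43.60, 21.40). Then |NC| = |C − N| = 48.57.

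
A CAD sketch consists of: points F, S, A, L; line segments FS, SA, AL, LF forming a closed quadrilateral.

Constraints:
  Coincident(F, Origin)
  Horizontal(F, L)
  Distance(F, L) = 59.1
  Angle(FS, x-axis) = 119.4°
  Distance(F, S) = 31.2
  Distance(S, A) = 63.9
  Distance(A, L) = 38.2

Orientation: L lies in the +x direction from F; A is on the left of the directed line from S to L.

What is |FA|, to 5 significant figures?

60.232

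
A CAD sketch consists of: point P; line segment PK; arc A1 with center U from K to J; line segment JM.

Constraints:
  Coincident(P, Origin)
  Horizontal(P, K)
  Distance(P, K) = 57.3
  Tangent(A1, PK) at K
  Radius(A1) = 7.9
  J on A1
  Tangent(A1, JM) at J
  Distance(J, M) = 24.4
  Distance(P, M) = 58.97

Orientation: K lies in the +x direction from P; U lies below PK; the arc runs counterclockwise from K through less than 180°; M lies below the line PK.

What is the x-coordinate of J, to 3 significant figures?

49.4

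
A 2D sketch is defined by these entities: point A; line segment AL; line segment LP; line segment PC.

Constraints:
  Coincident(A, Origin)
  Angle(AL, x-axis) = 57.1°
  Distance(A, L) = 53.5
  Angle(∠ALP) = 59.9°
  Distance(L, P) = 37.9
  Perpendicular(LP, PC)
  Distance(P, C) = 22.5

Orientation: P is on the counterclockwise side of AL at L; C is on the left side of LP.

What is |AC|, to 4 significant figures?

26.24

A is at the origin; AL runs at 57.1° with length 53.5, so L = 53.5·(cos 57.1°, sin 57.1°) = (29.06, 44.92). ∠ALP = 59.9°, so LP runs at 57.1° + (180° − 59.9°) = 177.2° from the x-axis; with |LP| = 37.9, P = L + 37.9·(cos 177.2°, sin 177.2°) = (-8.795, 46.77). LP ⟂ PC; with |PC| = 22.5 on the left of LP, C = P + 22.5·(-0.04885, -0.9988) = (-9.894, 24.30). Then |AC| = |C − A| = 26.24.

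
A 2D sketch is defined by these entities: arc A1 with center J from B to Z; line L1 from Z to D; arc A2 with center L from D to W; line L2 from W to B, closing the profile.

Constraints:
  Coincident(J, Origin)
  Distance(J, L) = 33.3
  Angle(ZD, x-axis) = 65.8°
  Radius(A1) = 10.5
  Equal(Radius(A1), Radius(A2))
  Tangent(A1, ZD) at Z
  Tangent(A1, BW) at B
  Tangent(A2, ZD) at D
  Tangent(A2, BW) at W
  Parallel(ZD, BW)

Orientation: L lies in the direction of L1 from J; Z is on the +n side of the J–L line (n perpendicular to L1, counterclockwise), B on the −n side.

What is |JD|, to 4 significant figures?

34.92

Tangency of A1 to both parallel lines with radius 10.5 puts Z and B at J ± 10.5·n: Z = (-9.577, 4.304), B = (9.577, -4.304). Equal radii place D and W the same way about L: D = L + 10.5·n = (4.073, 34.68), W = L − 10.5·n = (23.23, 26.07). Then |JD| = |D − J| = 34.92.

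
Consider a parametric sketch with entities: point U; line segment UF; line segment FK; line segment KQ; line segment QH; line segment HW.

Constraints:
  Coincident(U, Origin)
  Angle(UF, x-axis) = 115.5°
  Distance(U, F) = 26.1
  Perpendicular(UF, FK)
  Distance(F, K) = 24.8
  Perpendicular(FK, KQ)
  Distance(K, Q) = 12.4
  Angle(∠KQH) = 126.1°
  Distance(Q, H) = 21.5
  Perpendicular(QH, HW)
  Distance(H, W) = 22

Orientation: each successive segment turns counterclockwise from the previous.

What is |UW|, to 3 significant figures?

19.6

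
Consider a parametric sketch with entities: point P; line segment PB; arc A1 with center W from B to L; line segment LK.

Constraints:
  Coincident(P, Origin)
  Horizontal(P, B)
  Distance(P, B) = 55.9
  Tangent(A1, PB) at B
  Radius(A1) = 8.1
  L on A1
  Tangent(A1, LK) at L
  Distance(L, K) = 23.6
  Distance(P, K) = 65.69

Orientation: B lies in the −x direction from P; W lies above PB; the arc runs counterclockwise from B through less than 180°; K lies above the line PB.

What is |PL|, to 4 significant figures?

49.57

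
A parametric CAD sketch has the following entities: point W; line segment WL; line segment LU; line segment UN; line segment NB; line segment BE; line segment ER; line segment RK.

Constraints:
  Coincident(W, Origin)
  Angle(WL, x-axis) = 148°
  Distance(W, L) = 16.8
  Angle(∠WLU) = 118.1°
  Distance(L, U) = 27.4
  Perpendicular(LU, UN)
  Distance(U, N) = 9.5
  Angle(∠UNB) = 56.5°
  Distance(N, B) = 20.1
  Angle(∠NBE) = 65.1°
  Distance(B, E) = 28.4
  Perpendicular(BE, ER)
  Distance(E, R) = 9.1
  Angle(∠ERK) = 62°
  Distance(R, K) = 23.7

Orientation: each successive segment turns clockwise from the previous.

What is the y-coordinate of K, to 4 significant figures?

25.30

W is at the origin; WL runs at 148.0° with length 16.8, so L = (-14.25, 8.903). ∠WLU = 118.1° gives LU at 86.10° from the x-axis; with |LU| = 27.4, U = (-12.38, 36.24). LU ⟂ UN, so UN runs at -3.900°; with |UN| = 9.5, N = (-2.906, 35.59). ∠UNB = 56.5° gives NB at -127.4° from the x-axis; with |NB| = 20.1, B = (-15.11, 19.63). ∠NBE = 65.1° gives BE at 117.7° from the x-axis; with |BE| = 28.4, E = (-28.32, 44.77). BE ⟂ ER, so ER runs at 27.70°; with |ER| = 9.1, R = (-20.26, 49.00). ∠ERK = 62.0° gives RK at -90.30° from the x-axis; with |RK| = 23.7, K = (-20.38, 25.30). So K.y = 25.30.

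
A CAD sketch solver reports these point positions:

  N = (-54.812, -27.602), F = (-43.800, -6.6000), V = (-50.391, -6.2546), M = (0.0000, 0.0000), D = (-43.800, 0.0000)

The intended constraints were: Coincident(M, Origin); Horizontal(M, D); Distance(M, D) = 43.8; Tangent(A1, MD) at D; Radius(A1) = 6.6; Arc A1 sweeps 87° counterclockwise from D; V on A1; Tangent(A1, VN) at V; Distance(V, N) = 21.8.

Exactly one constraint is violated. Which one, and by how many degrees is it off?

Tangent(A1, VN) at V — off by 8.70°.

M = (0.00, 0.00) ✓; M.y = 0.00, D.y = 0.00 ✓; |MD| = 43.80 ✓; ∠(FD, DM) = 90.00° ✓; |FD| = 6.600 ✓; bearing(F→V) − bearing(F→D) = 87.00° ✓; |FV| = 6.600 ✓; ∠(FV, VN) = 98.70° ✗; |VN| = 21.80 ✓.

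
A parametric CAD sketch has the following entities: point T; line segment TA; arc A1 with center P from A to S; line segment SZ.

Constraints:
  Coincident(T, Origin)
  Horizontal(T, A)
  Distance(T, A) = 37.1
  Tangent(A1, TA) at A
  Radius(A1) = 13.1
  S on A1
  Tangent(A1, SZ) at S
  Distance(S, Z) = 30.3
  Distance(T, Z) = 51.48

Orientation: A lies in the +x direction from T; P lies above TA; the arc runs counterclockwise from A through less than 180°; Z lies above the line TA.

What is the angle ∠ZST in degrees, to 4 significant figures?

72.61°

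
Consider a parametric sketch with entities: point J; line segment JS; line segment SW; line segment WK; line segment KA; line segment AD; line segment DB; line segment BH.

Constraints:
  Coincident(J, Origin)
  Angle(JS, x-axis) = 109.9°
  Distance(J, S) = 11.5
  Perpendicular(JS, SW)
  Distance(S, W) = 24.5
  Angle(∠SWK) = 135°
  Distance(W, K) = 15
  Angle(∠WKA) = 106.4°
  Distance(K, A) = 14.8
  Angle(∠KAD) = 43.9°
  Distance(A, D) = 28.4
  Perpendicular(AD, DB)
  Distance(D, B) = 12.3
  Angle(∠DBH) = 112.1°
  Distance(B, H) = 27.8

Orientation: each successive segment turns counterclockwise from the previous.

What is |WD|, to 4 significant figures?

5.492

J is at the origin; JS runs at 109.9° with length 11.5, so S = (-3.914, 10.81). JS ⟂ SW, so SW runs at -160.1°; with |SW| = 24.5, W = (-26.95, 2.474). ∠SWK = 135.0° gives WK at -115.1° from the x-axis; with |WK| = 15.0, K = (-33.31, -11.11). ∠WKA = 106.4° gives KA at -41.50° from the x-axis; with |KA| = 14.8, A = (-22.23, -20.92). ∠KAD = 43.9° gives AD at 94.60° from the x-axis; with |AD| = 28.4, D = (-24.51, 7.392). Then |WD| = |D − W| = 5.492.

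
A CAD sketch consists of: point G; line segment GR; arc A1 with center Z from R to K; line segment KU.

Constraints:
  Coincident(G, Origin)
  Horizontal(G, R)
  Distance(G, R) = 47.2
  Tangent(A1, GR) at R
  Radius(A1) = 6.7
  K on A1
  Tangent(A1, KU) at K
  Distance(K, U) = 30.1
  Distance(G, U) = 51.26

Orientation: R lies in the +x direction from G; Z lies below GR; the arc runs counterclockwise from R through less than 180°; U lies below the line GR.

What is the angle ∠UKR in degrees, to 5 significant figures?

138.61°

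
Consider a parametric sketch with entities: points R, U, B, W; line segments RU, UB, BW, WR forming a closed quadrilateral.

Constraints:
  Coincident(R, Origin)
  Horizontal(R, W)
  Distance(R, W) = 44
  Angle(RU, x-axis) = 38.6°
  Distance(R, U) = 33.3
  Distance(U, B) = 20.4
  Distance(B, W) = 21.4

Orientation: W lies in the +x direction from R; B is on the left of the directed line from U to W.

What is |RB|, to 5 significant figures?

51.057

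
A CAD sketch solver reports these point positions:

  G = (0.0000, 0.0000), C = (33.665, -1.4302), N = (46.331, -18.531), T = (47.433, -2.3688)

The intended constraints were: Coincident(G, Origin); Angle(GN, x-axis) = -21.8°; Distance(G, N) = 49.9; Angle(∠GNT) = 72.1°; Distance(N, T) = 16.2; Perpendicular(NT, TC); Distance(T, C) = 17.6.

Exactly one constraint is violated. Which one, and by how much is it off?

Distance(T, C) = 17.6 — off by 3.80.

G = (0.00, 0.00) ✓; GN at -21.80° ✓; |GN| = 49.90 ✓; ∠GNT = 72.10° ✓; |NT| = 16.20 ✓; ∠(NT, TC) = 90.00° ✓; |TC| = 13.80 ✗.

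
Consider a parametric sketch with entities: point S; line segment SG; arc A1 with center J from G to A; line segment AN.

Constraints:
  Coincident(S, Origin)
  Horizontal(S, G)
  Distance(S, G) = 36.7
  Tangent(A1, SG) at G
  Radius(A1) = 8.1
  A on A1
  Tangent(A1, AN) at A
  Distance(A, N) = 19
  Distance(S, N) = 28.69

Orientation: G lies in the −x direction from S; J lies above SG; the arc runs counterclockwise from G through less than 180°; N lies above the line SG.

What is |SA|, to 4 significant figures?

29.97

S is at the origin; SG is horizontal with |SG| = 36.7 and G on the −x side, so G = (-36.70, 0.000). The tangent condition forces JG to be normal to SG, so J = G + (0, 8.1) = (-36.70, 8.100). Since JA ⟂ AN (tangency), |JN| = √(8.1² + 19.0²) = 20.65 regardless of where A sits on A1. So N lies on both circle(S, 28.69) and circle(J, 20.65); the above-SG intersection is N = (-20.14, 20.44). A is the foot of the tangent from N: A = (-29.70, 4.022).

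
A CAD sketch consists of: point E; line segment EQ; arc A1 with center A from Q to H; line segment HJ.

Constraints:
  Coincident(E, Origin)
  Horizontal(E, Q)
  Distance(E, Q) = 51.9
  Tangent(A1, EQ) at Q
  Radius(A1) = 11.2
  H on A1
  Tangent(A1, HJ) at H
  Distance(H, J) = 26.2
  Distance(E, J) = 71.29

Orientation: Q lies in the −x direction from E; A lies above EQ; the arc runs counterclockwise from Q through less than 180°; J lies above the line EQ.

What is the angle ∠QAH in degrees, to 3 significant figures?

130°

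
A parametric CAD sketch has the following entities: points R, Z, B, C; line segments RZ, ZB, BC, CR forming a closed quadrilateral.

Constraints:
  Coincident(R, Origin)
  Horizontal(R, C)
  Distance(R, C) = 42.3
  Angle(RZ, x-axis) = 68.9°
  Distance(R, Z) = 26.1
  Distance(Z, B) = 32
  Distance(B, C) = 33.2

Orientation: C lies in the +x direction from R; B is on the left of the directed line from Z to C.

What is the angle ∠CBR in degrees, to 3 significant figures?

54.2°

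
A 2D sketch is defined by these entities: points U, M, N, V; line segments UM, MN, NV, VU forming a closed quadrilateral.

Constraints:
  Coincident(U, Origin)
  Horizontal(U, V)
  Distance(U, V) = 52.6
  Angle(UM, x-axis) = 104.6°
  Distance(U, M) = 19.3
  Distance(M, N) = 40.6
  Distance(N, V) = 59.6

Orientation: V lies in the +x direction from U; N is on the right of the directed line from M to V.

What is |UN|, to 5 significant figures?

22.057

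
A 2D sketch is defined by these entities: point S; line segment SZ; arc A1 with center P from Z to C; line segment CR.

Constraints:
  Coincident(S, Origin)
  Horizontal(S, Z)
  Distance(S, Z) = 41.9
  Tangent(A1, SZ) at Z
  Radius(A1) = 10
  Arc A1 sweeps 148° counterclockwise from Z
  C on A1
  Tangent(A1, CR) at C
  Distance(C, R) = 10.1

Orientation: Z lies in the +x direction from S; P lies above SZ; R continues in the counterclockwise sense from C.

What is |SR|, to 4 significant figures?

45.39

S is at the origin; SZ is horizontal with |SZ| = 41.9 and Z on the +x side, so Z = (41.90, 0.000). Since A1 is tangent to SZ there, PZ ⟂ SZ, so P = Z + (0, 10) = (41.90, 10.00). On A1, Z sits at bearing -90° from P; a 148° counterclockwise sweep puts C at bearing 58°, so C = P + 10.0·(cos 58°, sin 58°) = (47.20, 18.48). The tangent condition forces PC to be normal to CR, so CR runs along (−sin 58°, cos 58°); with |CR| = 10.1, R = (38.63, 23.83). Then |SR| = |R − S| = 45.39.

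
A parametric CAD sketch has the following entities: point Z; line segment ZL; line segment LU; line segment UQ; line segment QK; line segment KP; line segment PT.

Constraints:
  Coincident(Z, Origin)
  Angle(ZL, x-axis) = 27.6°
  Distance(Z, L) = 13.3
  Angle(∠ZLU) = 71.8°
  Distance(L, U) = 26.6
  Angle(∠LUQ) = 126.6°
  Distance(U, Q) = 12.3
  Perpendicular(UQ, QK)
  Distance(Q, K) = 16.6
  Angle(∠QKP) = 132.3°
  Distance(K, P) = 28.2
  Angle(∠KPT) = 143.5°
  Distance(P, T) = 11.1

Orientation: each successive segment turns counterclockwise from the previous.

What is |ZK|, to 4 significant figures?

17.93

∠LUQ = 126.6° gives UQ at -170.8° from the x-axis; with |UQ| = 12.3, Q = (-19.43, 22.74). UQ ⟂ QK, so QK runs at -80.80°; with |QK| = 16.6, K = (-16.77, 6.353). Then |ZK| = |K − Z| = 17.93.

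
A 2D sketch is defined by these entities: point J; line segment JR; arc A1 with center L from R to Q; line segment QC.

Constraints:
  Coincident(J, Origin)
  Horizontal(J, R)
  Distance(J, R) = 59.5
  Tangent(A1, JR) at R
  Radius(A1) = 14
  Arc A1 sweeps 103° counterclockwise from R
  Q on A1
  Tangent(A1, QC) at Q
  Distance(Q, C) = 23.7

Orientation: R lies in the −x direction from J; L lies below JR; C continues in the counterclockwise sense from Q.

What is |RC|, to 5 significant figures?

41.091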